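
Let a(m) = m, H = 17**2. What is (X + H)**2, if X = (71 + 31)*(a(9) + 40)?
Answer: 27952369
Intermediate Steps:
H = 289
X = 4998 (X = (71 + 31)*(9 + 40) = 102*49 = 4998)
(X + H)**2 = (4998 + 289)**2 = 5287**2 = 27952369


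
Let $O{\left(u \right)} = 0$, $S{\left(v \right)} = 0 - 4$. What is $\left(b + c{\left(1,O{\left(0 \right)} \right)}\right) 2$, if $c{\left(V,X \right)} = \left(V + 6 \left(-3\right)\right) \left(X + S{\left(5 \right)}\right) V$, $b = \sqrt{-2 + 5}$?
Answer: $136 + 2 \sqrt{3} \approx 139.46$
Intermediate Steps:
$S{\left(v \right)} = -4$
$b = \sqrt{3} \approx 1.732$
$c{\left(V,X \right)} = V \left(-18 + V\right) \left(-4 + X\right)$ ($c{\left(V,X \right)} = \left(V + 6 \left(-3\right)\right) \left(X - 4\right) V = \left(V - 18\right) \left(-4 + X\right) V = \left(-18 + V\right) \left(-4 + X\right) V = V \left(-18 + V\right) \left(-4 + X\right)$)
$\left(b + c{\left(1,O{\left(0 \right)} \right)}\right) 2 = \left(\sqrt{3} + 1 \left(72 - 0 - 4 + 1 \cdot 0\right)\right) 2 = \left(\sqrt{3} + 1 \left(72 + 0 - 4 + 0\right)\right) 2 = \left(\sqrt{3} + 1 \cdot 68\right) 2 = \left(\sqrt{3} + 68\right) 2 = \left(68 + \sqrt{3}\right) 2 = 136 + 2 \sqrt{3}$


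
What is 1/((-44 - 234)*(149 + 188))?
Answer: -1/93686 ≈ -1.0674e-5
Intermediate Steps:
1/((-44 - 234)*(149 + 188)) = 1/(-278*337) = 1/(-93686) = -1/93686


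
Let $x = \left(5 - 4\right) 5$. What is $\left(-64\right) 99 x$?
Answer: $-31680$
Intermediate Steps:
$x = 5$ ($x = 1 \cdot 5 = 5$)
$\left(-64\right) 99 x = \left(-64\right) 99 \cdot 5 = \left(-6336\right) 5 = -31680$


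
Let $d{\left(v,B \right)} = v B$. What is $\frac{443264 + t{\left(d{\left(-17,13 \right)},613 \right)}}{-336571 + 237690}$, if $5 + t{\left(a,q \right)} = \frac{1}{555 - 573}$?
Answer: $- \frac{7978661}{1779858} \approx -4.4827$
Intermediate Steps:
$d{\left(v,B \right)} = B v$
$t{\left(a,q \right)} = - \frac{91}{18}$ ($t{\left(a,q \right)} = -5 + \frac{1}{555 - 573} = -5 + \frac{1}{-18} = -5 - \frac{1}{18} = - \frac{91}{18}$)
$\frac{443264 + t{\left(d{\left(-17,13 \right)},613 \right)}}{-336571 + 237690} = \frac{443264 - \frac{91}{18}}{-336571 + 237690} = \frac{7978661}{18 \left(-98881\right)} = \frac{7978661}{18} \left(- \frac{1}{98881}\right) = - \frac{7978661}{1779858}$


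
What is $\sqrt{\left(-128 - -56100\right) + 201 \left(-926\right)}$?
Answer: $i \sqrt{130154} \approx 360.77 i$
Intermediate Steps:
$\sqrt{\left(-128 - -56100\right) + 201 \left(-926\right)} = \sqrt{\left(-128 + 56100\right) - 186126} = \sqrt{55972 - 186126} = \sqrt{-130154} = i \sqrt{130154}$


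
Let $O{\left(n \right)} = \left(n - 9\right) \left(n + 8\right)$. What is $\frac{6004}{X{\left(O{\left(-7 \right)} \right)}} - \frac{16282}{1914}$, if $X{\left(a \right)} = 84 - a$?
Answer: $\frac{1232932}{23925} \approx 51.533$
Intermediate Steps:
$O{\left(n \right)} = \left(-9 + n\right) \left(8 + n\right)$
$\frac{6004}{X{\left(O{\left(-7 \right)} \right)}} - \frac{16282}{1914} = \frac{6004}{84 - \left(-72 + \left(-7\right)^{2} - -7\right)} - \frac{16282}{1914} = \frac{6004}{84 - \left(-72 + 49 + 7\right)} - \frac{8141}{957} = \frac{6004}{84 - -16} - \frac{8141}{957} = \frac{6004}{84 + 16} - \frac{8141}{957} = \frac{6004}{100} - \frac{8141}{957} = 6004 \cdot \frac{1}{100} - \frac{8141}{957} = \frac{1501}{25} - \frac{8141}{957} = \frac{1232932}{23925}$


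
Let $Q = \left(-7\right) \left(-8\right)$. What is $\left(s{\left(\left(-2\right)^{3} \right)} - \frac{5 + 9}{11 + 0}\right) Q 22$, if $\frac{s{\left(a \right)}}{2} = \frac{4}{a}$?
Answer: $-2800$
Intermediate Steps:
$s{\left(a \right)} = \frac{8}{a}$ ($s{\left(a \right)} = 2 \frac{4}{a} = \frac{8}{a}$)
$Q = 56$
$\left(s{\left(\left(-2\right)^{3} \right)} - \frac{5 + 9}{11 + 0}\right) Q 22 = \left(\frac{8}{\left(-2\right)^{3}} - \frac{5 + 9}{11 + 0}\right) 56 \cdot 22 = \left(\frac{8}{-8} - \frac{14}{11}\right) 56 \cdot 22 = \left(8 \left(- \frac{1}{8}\right) - 14 \cdot \frac{1}{11}\right) 56 \cdot 22 = \left(-1 - \frac{14}{11}\right) 56 \cdot 22 = \left(- \frac{25}{11}\right) 56 \cdot 22 = \left(- \frac{1400}{11}\right) 22 = -2800$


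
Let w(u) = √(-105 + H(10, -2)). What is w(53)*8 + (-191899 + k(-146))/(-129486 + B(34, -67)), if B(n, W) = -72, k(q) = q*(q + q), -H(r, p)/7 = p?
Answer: 149267/129558 + 8*I*√91 ≈ 1.1521 + 76.315*I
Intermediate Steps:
H(r, p) = -7*p
k(q) = 2*q² (k(q) = q*(2*q) = 2*q²)
w(u) = I*√91 (w(u) = √(-105 - 7*(-2)) = √(-105 + 14) = √(-91) = I*√91)
w(53)*8 + (-191899 + k(-146))/(-129486 + B(34, -67)) = (I*√91)*8 + (-191899 + 2*(-146)²)/(-129486 - 72) = 8*I*√91 + (-191899 + 2*21316)/(-129558) = 8*I*√91 + (-191899 + 42632)*(-1/129558) = 8*I*√91 - 149267*(-1/129558) = 8*I*√91 + 149267/129558 = 149267/129558 + 8*I*√91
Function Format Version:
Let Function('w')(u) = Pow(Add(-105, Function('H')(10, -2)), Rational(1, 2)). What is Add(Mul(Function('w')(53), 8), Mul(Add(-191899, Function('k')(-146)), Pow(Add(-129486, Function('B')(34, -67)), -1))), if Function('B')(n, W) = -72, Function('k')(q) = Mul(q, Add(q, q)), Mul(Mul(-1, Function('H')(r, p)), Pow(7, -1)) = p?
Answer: Add(Rational(149267, 129558), Mul(8, I, Pow(91, Rational(1, 2)))) ≈ Add(1.1521, Mul(76.315, I))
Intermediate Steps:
Function('H')(r, p) = Mul(-7, p)
Function('k')(q) = Mul(2, Pow(q, 2)) (Function('k')(q) = Mul(q, Mul(2, q)) = Mul(2, Pow(q, 2)))
Function('w')(u) = Mul(I, Pow(91, Rational(1, 2))) (Function('w')(u) = Pow(Add(-105, Mul(-7, -2)), Rational(1, 2)) = Pow(Add(-105, 14), Rational(1, 2)) = Pow(-91, Rational(1, 2)) = Mul(I, Pow(91, Rational(1, 2))))
Add(Mul(Function('w')(53), 8), Mul(Add(-191899, Function('k')(-146)), Pow(Add(-129486, Function('B')(34, -67)), -1))) = Add(Mul(Mul(I, Pow(91, Rational(1, 2))), 8), Mul(Add(-191899, Mul(2, Pow(-146, 2))), Pow(Add(-129486, -72), -1))) = Add(Mul(8, I, Pow(91, Rational(1, 2))), Mul(Add(-191899, Mul(2, 21316)), Pow(-129558, -1))) = Add(Mul(8, I, Pow(91, Rational(1, 2))), Mul(Add(-191899, 42632), Rational(-1, 129558))) = Add(Mul(8, I, Pow(91, Rational(1, 2))), Mul(-149267, Rational(-1, 129558))) = Add(Mul(8, I, Pow(91, Rational(1, 2))), Rational(149267, 129558)) = Add(Rational(149267, 129558), Mul(8, I, Pow(91, Rational(1, 2))))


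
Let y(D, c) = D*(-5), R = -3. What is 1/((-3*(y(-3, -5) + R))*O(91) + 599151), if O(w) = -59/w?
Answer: 91/54524865 ≈ 1.6690e-6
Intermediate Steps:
y(D, c) = -5*D
1/((-3*(y(-3, -5) + R))*O(91) + 599151) = 1/((-3*(-5*(-3) - 3))*(-59/91) + 599151) = 1/((-3*(15 - 3))*(-59*1/91) + 599151) = 1/(-3*12*(-59/91) + 599151) = 1/(-36*(-59/91) + 599151) = 1/(2124/91 + 599151) = 1/(54524865/91) = 91/54524865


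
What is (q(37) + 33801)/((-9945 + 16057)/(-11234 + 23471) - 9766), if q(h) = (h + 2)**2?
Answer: -30873951/8535745 ≈ -3.6170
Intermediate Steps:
q(h) = (2 + h)**2
(q(37) + 33801)/((-9945 + 16057)/(-11234 + 23471) - 9766) = ((2 + 37)**2 + 33801)/((-9945 + 16057)/(-11234 + 23471) - 9766) = (39**2 + 33801)/(6112/12237 - 9766) = (1521 + 33801)/(6112*(1/12237) - 9766) = 35322/(6112/12237 - 9766) = 35322/(-119500430/12237) = 35322*(-12237/119500430) = -30873951/8535745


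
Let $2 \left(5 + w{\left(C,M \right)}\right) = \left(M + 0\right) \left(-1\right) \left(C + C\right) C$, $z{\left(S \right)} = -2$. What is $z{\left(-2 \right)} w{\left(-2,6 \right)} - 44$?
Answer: $14$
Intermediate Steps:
$w{\left(C,M \right)} = -5 - M C^{2}$ ($w{\left(C,M \right)} = -5 + \frac{\left(M + 0\right) \left(-1\right) \left(C + C\right) C}{2} = -5 + \frac{M \left(-1\right) 2 C C}{2} = -5 + \frac{- M 2 C^{2}}{2} = -5 + \frac{\left(-2\right) M C^{2}}{2} = -5 - M C^{2}$)
$z{\left(-2 \right)} w{\left(-2,6 \right)} - 44 = - 2 \left(-5 - 6 \left(-2\right)^{2}\right) - 44 = - 2 \left(-5 - 6 \cdot 4\right) - 44 = - 2 \left(-5 - 24\right) - 44 = \left(-2\right) \left(-29\right) - 44 = 58 - 44 = 14$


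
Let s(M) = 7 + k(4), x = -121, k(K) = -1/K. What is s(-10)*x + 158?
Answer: -2635/4 ≈ -658.75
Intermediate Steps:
s(M) = 27/4 (s(M) = 7 - 1/4 = 7 - 1*¼ = 7 - ¼ = 27/4)
s(-10)*x + 158 = (27/4)*(-121) + 158 = -3267/4 + 158 = -2635/4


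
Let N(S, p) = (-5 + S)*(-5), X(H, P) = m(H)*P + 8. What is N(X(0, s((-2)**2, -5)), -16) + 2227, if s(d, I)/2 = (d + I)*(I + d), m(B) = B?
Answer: 2212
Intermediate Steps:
s(d, I) = 2*(I + d)**2 (s(d, I) = 2*((d + I)*(I + d)) = 2*((I + d)*(I + d)) = 2*(I + d)**2)
X(H, P) = 8 + H*P (X(H, P) = H*P + 8 = 8 + H*P)
N(S, p) = 25 - 5*S
N(X(0, s((-2)**2, -5)), -16) + 2227 = (25 - 5*(8 + 0*(2*(-5 + (-2)**2)**2))) + 2227 = (25 - 5*(8 + 0*(2*(-5 + 4)**2))) + 2227 = (25 - 5*(8 + 0*(2*(-1)**2))) + 2227 = (25 - 5*(8 + 0*(2*1))) + 2227 = (25 - 5*(8 + 0*2)) + 2227 = (25 - 5*(8 + 0)) + 2227 = (25 - 5*8) + 2227 = (25 - 40) + 2227 = -15 + 2227 = 2212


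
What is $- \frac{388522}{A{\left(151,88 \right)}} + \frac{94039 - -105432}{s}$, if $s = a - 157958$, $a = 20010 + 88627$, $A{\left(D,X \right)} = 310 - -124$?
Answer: $- \frac{310465548}{345247} \approx -899.26$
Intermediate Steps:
$A{\left(D,X \right)} = 434$ ($A{\left(D,X \right)} = 310 + 124 = 434$)
$a = 108637$
$s = -49321$ ($s = 108637 - 157958 = -49321$)
$- \frac{388522}{A{\left(151,88 \right)}} + \frac{94039 - -105432}{s} = - \frac{388522}{434} + \frac{94039 - -105432}{-49321} = \left(-388522\right) \frac{1}{434} + \left(94039 + 105432\right) \left(- \frac{1}{49321}\right) = - \frac{194261}{217} + 199471 \left(- \frac{1}{49321}\right) = - \frac{194261}{217} - \frac{199471}{49321} = - \frac{310465548}{345247}$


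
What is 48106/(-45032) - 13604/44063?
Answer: -1366155003/992122508 ≈ -1.3770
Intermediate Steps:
48106/(-45032) - 13604/44063 = 48106*(-1/45032) - 13604*1/44063 = -24053/22516 - 13604/44063 = -1366155003/992122508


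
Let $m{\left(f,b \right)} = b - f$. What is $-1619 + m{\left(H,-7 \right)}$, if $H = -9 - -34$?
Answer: $-1651$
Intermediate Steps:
$H = 25$ ($H = -9 + 34 = 25$)
$-1619 + m{\left(H,-7 \right)} = -1619 - 32 = -1651$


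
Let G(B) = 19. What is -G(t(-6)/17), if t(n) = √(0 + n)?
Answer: -19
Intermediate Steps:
t(n) = √n
-G(t(-6)/17) = -1*19 = -19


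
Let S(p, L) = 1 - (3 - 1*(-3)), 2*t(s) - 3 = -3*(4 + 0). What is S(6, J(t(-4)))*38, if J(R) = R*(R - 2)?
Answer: -190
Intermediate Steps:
t(s) = -9/2 (t(s) = 3/2 + (-3*(4 + 0))/2 = 3/2 + (-3*4)/2 = 3/2 + (½)*(-12) = 3/2 - 6 = -9/2)
J(R) = R*(-2 + R)
S(p, L) = -5 (S(p, L) = 1 - (3 + 3) = 1 - 1*6 = 1 - 6 = -5)
S(6, J(t(-4)))*38 = -5*38 = -190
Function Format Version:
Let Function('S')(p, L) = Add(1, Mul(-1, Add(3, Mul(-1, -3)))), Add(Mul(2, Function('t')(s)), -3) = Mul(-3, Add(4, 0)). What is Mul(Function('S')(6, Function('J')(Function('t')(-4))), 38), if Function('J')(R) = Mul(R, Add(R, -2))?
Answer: -190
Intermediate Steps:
Function('t')(s) = Rational(-9, 2) (Function('t')(s) = Add(Rational(3, 2), Mul(Rational(1, 2), Mul(-3, Add(4, 0)))) = Add(Rational(3, 2), Mul(Rational(1, 2), Mul(-3, 4))) = Add(Rational(3, 2), Mul(Rational(1, 2), -12)) = Add(Rational(3, 2), -6) = Rational(-9, 2))
Function('J')(R) = Mul(R, Add(-2, R))
Function('S')(p, L) = -5 (Function('S')(p, L) = Add(1, Mul(-1, Add(3, 3))) = Add(1, Mul(-1, 6)) = Add(1, -6) = -5)
Mul(Function('S')(6, Function('J')(Function('t')(-4))), 38) = Mul(-5, 38) = -190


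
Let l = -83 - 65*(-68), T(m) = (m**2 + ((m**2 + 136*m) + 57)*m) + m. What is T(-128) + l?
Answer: 144369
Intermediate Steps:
T(m) = m + m**2 + m*(57 + m**2 + 136*m) (T(m) = (m**2 + (57 + m**2 + 136*m)*m) + m = (m**2 + m*(57 + m**2 + 136*m)) + m = m + m**2 + m*(57 + m**2 + 136*m))
l = 4337 (l = -83 + 4420 = 4337)
T(-128) + l = -128*(58 + (-128)**2 + 137*(-128)) + 4337 = -128*(58 + 16384 - 17536) + 4337 = -128*(-1094) + 4337 = 140032 + 4337 = 144369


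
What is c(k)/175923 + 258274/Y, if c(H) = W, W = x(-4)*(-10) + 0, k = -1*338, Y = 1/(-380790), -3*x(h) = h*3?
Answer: -17301702728912620/175923 ≈ -9.8348e+10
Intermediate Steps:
x(h) = -h (x(h) = -h*3/3 = -h)
Y = -1/380790 ≈ -2.6261e-6
k = -338
W = -40 (W = -1*(-4)*(-10) + 0 = 4*(-10) + 0 = -40 + 0 = -40)
c(H) = -40
c(k)/175923 + 258274/Y = -40/175923 + 258274/(-1/380790) = -40*1/175923 + 258274*(-380790) = -40/175923 - 98348156460 = -17301702728912620/175923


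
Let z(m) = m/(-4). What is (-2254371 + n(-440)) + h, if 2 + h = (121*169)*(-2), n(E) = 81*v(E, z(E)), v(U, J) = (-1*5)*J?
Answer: -2339821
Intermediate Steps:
z(m) = -m/4 (z(m) = m*(-1/4) = -m/4)
v(U, J) = -5*J
n(E) = 405*E/4 (n(E) = 81*(-(-5)*E/4) = 81*(5*E/4) = 405*E/4)
h = -40900 (h = -2 + (121*169)*(-2) = -2 + 20449*(-2) = -2 - 40898 = -40900)
(-2254371 + n(-440)) + h = (-2254371 + (405/4)*(-440)) - 40900 = (-2254371 - 44550) - 40900 = -2298921 - 40900 = -2339821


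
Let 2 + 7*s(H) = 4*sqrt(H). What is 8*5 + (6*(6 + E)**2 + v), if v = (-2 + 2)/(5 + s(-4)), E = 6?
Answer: 904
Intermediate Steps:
s(H) = -2/7 + 4*sqrt(H)/7 (s(H) = -2/7 + (4*sqrt(H))/7 = -2/7 + 4*sqrt(H)/7)
v = 0 (v = (-2 + 2)/(5 + (-2/7 + 4*sqrt(-4)/7)) = 0/(5 + (-2/7 + 4*(2*I)/7)) = 0/(5 + (-2/7 + 8*I/7)) = 0/(33/7 + 8*I/7) = 0*(49*(33/7 - 8*I/7)/1153) = 0)
8*5 + (6*(6 + E)**2 + v) = 8*5 + (6*(6 + 6)**2 + 0) = 40 + (6*12**2 + 0) = 40 + (6*144 + 0) = 40 + (864 + 0) = 40 + 864 = 904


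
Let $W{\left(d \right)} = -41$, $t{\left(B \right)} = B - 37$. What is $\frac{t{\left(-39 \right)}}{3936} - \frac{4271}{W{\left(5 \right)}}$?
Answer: $\frac{102485}{984} \approx 104.15$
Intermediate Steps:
$t{\left(B \right)} = -37 + B$
$\frac{t{\left(-39 \right)}}{3936} - \frac{4271}{W{\left(5 \right)}} = \frac{-37 - 39}{3936} - \frac{4271}{-41} = \left(-76\right) \frac{1}{3936} - - \frac{4271}{41} = - \frac{19}{984} + \frac{4271}{41} = \frac{102485}{984}$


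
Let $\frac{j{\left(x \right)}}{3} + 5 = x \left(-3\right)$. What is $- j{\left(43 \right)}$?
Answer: $402$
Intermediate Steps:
$j{\left(x \right)} = -15 - 9 x$ ($j{\left(x \right)} = -15 + 3 x \left(-3\right) = -15 + 3 \left(- 3 x\right) = -15 - 9 x$)
$- j{\left(43 \right)} = - (-15 - 387) = \left(-1\right) \left(-402\right) = 402$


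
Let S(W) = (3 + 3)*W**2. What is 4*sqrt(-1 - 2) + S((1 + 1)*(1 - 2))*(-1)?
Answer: -24 + 4*I*sqrt(3) ≈ -24.0 + 6.9282*I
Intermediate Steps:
S(W) = 6*W**2
4*sqrt(-1 - 2) + S((1 + 1)*(1 - 2))*(-1) = 4*sqrt(-1 - 2) + (6*((1 + 1)*(1 - 2))**2)*(-1) = 4*sqrt(-3) + (6*(2*(-1))**2)*(-1) = 4*(I*sqrt(3)) + (6*(-2)**2)*(-1) = 4*I*sqrt(3) + (6*4)*(-1) = 4*I*sqrt(3) + 24*(-1) = 4*I*sqrt(3) - 24 = -24 + 4*I*sqrt(3)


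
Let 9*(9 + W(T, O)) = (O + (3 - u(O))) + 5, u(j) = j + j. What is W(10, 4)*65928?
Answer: -1692152/3 ≈ -5.6405e+5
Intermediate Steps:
u(j) = 2*j
W(T, O) = -73/9 - O/9 (W(T, O) = -9 + ((O + (3 - 2*O)) + 5)/9 = -9 + ((3 - O) + 5)/9 = -9 + (8 - O)/9 = -9 + (8/9 - O/9) = -73/9 - O/9)
W(10, 4)*65928 = (-73/9 - 1/9*4)*65928 = (-73/9 - 4/9)*65928 = -77/9*65928 = -1692152/3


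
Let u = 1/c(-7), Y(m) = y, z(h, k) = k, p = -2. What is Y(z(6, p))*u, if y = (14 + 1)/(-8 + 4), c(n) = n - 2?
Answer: 5/12 ≈ 0.41667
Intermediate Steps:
c(n) = -2 + n
y = -15/4 (y = 15/(-4) = 15*(-1/4) = -15/4 ≈ -3.7500)
Y(m) = -15/4
u = -1/9 (u = 1/(-2 - 7) = 1/(-9) = -1/9 ≈ -0.11111)
Y(z(6, p))*u = -15/4*(-1/9) = 5/12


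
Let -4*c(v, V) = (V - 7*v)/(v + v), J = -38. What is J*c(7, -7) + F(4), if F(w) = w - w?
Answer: -38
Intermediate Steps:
F(w) = 0
c(v, V) = -(V - 7*v)/(8*v) (c(v, V) = -(V - 7*v)/(4*(v + v)) = -(V - 7*v)/(4*(2*v)) = -(V - 7*v)*1/(2*v)/4 = -(V - 7*v)/(8*v))
J*c(7, -7) + F(4) = -19*(-1*(-7) + 7*7)/(4*7) + 0 = -19*(7 + 49)/(4*7) + 0 = -19*56/(4*7) + 0 = -38*1 + 0 = -38 + 0 = -38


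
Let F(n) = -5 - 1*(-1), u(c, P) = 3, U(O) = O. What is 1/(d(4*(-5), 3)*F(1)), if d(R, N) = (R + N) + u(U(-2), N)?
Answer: 1/56 ≈ 0.017857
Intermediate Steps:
d(R, N) = 3 + N + R (d(R, N) = (R + N) + 3 = (N + R) + 3 = 3 + N + R)
F(n) = -4 (F(n) = -5 + 1 = -4)
1/(d(4*(-5), 3)*F(1)) = 1/((3 + 3 + 4*(-5))*(-4)) = 1/((3 + 3 - 20)*(-4)) = 1/(-14*(-4)) = 1/56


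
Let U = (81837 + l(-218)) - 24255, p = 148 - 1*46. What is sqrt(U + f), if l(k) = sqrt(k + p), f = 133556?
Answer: sqrt(191138 + 2*I*sqrt(29)) ≈ 437.19 + 0.012*I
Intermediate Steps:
p = 102 (p = 148 - 46 = 102)
l(k) = sqrt(102 + k) (l(k) = sqrt(k + 102) = sqrt(102 + k))
U = 57582 + 2*I*sqrt(29) (U = (81837 + sqrt(102 - 218)) - 24255 = (81837 + sqrt(-116)) - 24255 = (81837 + 2*I*sqrt(29)) - 24255 = 57582 + 2*I*sqrt(29) ≈ 57582.0 + 10.77*I)
sqrt(U + f) = sqrt((57582 + 2*I*sqrt(29)) + 133556) = sqrt(191138 + 2*I*sqrt(29))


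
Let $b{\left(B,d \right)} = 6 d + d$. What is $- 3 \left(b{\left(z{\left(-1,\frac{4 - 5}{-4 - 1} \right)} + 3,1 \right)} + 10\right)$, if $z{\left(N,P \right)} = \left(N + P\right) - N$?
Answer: $-51$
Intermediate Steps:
$z{\left(N,P \right)} = P$
$b{\left(B,d \right)} = 7 d$
$- 3 \left(b{\left(z{\left(-1,\frac{4 - 5}{-4 - 1} \right)} + 3,1 \right)} + 10\right) = - 3 \left(7 \cdot 1 + 10\right) = - 3 \left(7 + 10\right) = \left(-3\right) 17 = -51$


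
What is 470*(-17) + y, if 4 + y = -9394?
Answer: -17388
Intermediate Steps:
y = -9398 (y = -4 - 9394 = -9398)
470*(-17) + y = 470*(-17) - 9398 = -7990 - 9398 = -17388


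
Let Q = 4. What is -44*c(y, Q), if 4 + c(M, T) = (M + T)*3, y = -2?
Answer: -88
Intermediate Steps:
c(M, T) = -4 + 3*M + 3*T (c(M, T) = -4 + (M + T)*3 = -4 + (3*M + 3*T) = -4 + 3*M + 3*T)
-44*c(y, Q) = -44*(-4 + 3*(-2) + 3*4) = -44*(-4 - 6 + 12) = -44*2 = -88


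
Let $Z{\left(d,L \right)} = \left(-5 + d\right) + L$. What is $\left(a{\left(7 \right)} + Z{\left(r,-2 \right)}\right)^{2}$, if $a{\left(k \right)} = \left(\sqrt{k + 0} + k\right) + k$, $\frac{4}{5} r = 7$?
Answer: $\frac{4081}{16} + \frac{63 \sqrt{7}}{2} \approx 338.4$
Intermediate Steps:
$r = \frac{35}{4}$ ($r = \frac{5}{4} \cdot 7 = \frac{35}{4} \approx 8.75$)
$Z{\left(d,L \right)} = -5 + L + d$
$a{\left(k \right)} = \sqrt{k} + 2 k$ ($a{\left(k \right)} = \left(\sqrt{k} + k\right) + k = \left(k + \sqrt{k}\right) + k = \sqrt{k} + 2 k$)
$\left(a{\left(7 \right)} + Z{\left(r,-2 \right)}\right)^{2} = \left(\left(\sqrt{7} + 2 \cdot 7\right) - - \frac{7}{4}\right)^{2} = \left(\left(\sqrt{7} + 14\right) + \frac{7}{4}\right)^{2} = \left(\left(14 + \sqrt{7}\right) + \frac{7}{4}\right)^{2} = \left(\frac{63}{4} + \sqrt{7}\right)^{2}$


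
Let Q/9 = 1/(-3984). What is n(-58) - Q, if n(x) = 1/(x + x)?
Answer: -245/38512 ≈ -0.0063617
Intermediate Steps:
Q = -3/1328 (Q = 9/(-3984) = 9*(-1/3984) = -3/1328 ≈ -0.0022590)
n(x) = 1/(2*x)
n(-58) - Q = (½)/(-58) - 1*(-3/1328) = (½)*(-1/58) + 3/1328 = -1/116 + 3/1328 = -245/38512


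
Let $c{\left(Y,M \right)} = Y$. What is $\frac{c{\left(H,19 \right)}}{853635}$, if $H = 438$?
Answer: $\frac{146}{284545} \approx 0.0005131$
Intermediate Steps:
$\frac{c{\left(H,19 \right)}}{853635} = \frac{438}{853635} = 438 \cdot \frac{1}{853635} = \frac{146}{284545}$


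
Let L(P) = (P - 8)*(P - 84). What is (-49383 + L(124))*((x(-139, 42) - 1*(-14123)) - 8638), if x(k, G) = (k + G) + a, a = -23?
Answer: -240046195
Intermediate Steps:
L(P) = (-84 + P)*(-8 + P) (L(P) = (-8 + P)*(-84 + P) = (-84 + P)*(-8 + P))
x(k, G) = -23 + G + k (x(k, G) = (k + G) - 23 = (G + k) - 23 = -23 + G + k)
(-49383 + L(124))*((x(-139, 42) - 1*(-14123)) - 8638) = (-49383 + (672 + 124² - 92*124))*(((-23 + 42 - 139) - 1*(-14123)) - 8638) = (-49383 + (672 + 15376 - 11408))*((-120 + 14123) - 8638) = (-49383 + 4640)*(14003 - 8638) = -44743*5365 = -240046195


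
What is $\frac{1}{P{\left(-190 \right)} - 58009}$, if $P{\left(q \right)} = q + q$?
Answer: $- \frac{1}{58389} \approx -1.7126 \cdot 10^{-5}$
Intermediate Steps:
$P{\left(q \right)} = 2 q$
$\frac{1}{P{\left(-190 \right)} - 58009} = \frac{1}{2 \left(-190\right) - 58009} = \frac{1}{-380 - 58009} = \frac{1}{-58389} = - \frac{1}{58389}$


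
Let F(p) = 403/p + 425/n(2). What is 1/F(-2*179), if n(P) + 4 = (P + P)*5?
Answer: 2864/72851 ≈ 0.039313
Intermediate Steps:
n(P) = -4 + 10*P (n(P) = -4 + (P + P)*5 = -4 + (2*P)*5 = -4 + 10*P)
F(p) = 425/16 + 403/p (F(p) = 403/p + 425/(-4 + 10*2) = 403/p + 425/(-4 + 20) = 403/p + 425/16 = 425/16 + 403/p)
1/F(-2*179) = 1/(425/16 + 403/((-2*179))) = 1/(425/16 + 403/(-358)) = 1/(425/16 + 403*(-1/358)) = 1/(425/16 - 403/358) = 1/(72851/2864) = 2864/72851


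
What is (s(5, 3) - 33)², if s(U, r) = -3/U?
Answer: 28224/25 ≈ 1129.0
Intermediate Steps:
(s(5, 3) - 33)² = (-3/5 - 33)² = (-3*⅕ - 33)² = (-⅗ - 33)² = (-168/5)² = 28224/25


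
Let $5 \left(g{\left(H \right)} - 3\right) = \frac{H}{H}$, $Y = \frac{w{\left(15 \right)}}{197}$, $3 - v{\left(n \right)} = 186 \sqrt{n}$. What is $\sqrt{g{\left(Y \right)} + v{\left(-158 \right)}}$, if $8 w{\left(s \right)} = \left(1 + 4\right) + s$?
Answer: $\frac{\sqrt{155 - 4650 i \sqrt{158}}}{5} \approx 34.236 - 34.145 i$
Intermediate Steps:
$w{\left(s \right)} = \frac{5}{8} + \frac{s}{8}$ ($w{\left(s \right)} = \frac{\left(1 + 4\right) + s}{8} = \frac{5 + s}{8} = \frac{5}{8} + \frac{s}{8}$)
$v{\left(n \right)} = 3 - 186 \sqrt{n}$
$Y = \frac{5}{394}$ ($Y = \frac{\frac{5}{8} + \frac{1}{8} \cdot 15}{197} = \left(\frac{5}{8} + \frac{15}{8}\right) \frac{1}{197} = \frac{5}{2} \cdot \frac{1}{197} = \frac{5}{394} \approx 0.01269$)
$g{\left(H \right)} = \frac{16}{5}$ ($g{\left(H \right)} = 3 + \frac{H \frac{1}{H}}{5} = 3 + \frac{1}{5} \cdot 1 = 3 + \frac{1}{5} = \frac{16}{5}$)
$\sqrt{g{\left(Y \right)} + v{\left(-158 \right)}} = \sqrt{\frac{16}{5} + \left(3 - 186 \sqrt{-158}\right)} = \sqrt{\frac{16}{5} + \left(3 - 186 i \sqrt{158}\right)} = \sqrt{\frac{31}{5} - 186 i \sqrt{158}}$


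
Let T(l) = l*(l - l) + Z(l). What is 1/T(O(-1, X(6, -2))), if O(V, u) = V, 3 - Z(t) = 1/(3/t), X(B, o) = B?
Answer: 3/10 ≈ 0.30000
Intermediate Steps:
Z(t) = 3 - t/3 (Z(t) = 3 - 1/(3/t) = 3 - t/3)
T(l) = 3 - l/3 (T(l) = l*(l - l) + (3 - l/3) = l*0 + (3 - l/3) = 0 + (3 - l/3) = 3 - l/3)
1/T(O(-1, X(6, -2))) = 1/(3 - ⅓*(-1)) = 1/(3 + ⅓) = 1/(10/3) = 3/10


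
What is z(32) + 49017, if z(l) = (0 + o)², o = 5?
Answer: 49042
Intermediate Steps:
z(l) = 25 (z(l) = (0 + 5)² = 5² = 25)
z(32) + 49017 = 25 + 49017 = 49042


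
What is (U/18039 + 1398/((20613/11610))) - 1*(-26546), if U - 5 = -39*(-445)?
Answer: 483997807682/17706567 ≈ 27334.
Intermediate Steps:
U = 17360 (U = 5 - 39*(-445) = 5 + 17355 = 17360)
(U/18039 + 1398/((20613/11610))) - 1*(-26546) = (17360/18039 + 1398/((20613/11610))) - 1*(-26546) = (17360*(1/18039) + 1398/((20613*(1/11610)))) + 26546 = (2480/2577 + 1398/(6871/3870)) + 26546 = (2480/2577 + 1398*(3870/6871)) + 26546 = (2480/2577 + 5410260/6871) + 26546 = 13959280100/17706567 + 26546 = 483997807682/17706567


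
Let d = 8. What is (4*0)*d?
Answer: 0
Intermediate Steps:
(4*0)*d = (4*0)*8 = 0*8 = 0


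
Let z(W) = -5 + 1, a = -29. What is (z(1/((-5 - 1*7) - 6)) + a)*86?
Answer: -2838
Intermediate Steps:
z(W) = -4
(z(1/((-5 - 1*7) - 6)) + a)*86 = (-4 - 29)*86 = -33*86 = -2838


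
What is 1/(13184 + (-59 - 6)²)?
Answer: 1/17409 ≈ 5.7442e-5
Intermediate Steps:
1/(13184 + (-59 - 6)²) = 1/(13184 + (-65)²) = 1/(13184 + 4225) = 1/17409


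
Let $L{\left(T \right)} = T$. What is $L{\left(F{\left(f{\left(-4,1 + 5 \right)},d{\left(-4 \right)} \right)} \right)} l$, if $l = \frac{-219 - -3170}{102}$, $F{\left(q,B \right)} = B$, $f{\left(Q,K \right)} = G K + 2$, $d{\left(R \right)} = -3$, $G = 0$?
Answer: $- \frac{2951}{34} \approx -86.794$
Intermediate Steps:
$f{\left(Q,K \right)} = 2$ ($f{\left(Q,K \right)} = 0 K + 2 = 0 + 2 = 2$)
$l = \frac{2951}{102}$ ($l = \left(-219 + 3170\right) \frac{1}{102} = 2951 \cdot \frac{1}{102} = \frac{2951}{102} \approx 28.931$)
$L{\left(F{\left(f{\left(-4,1 + 5 \right)},d{\left(-4 \right)} \right)} \right)} l = \left(-3\right) \frac{2951}{102} = - \frac{2951}{34}$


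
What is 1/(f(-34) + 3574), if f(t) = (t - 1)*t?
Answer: 1/4764 ≈ 0.00020991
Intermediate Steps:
f(t) = t*(-1 + t) (f(t) = (-1 + t)*t = t*(-1 + t))
1/(f(-34) + 3574) = 1/(-34*(-1 - 34) + 3574) = 1/(-34*(-35) + 3574) = 1/(1190 + 3574) = 1/4764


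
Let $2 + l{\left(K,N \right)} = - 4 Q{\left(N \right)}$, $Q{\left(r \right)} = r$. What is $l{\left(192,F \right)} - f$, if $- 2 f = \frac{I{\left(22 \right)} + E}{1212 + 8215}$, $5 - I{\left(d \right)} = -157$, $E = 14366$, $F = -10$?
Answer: $\frac{365490}{9427} \approx 38.771$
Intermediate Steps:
$I{\left(d \right)} = 162$ ($I{\left(d \right)} = 5 - -157 = 5 + 157 = 162$)
$l{\left(K,N \right)} = -2 - 4 N$
$f = - \frac{7264}{9427}$ ($f = - \frac{\left(162 + 14366\right) \frac{1}{1212 + 8215}}{2} = - \frac{14528 \cdot \frac{1}{9427}}{2} = \left(- \frac{1}{2}\right) \frac{14528}{9427} = - \frac{7264}{9427} \approx -0.77055$)
$l{\left(192,F \right)} - f = \left(-2 - -40\right) - - \frac{7264}{9427} = \left(-2 + 40\right) + \frac{7264}{9427} = 38 + \frac{7264}{9427} = \frac{365490}{9427}$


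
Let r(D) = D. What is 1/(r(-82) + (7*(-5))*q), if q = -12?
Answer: 1/338 ≈ 0.0029586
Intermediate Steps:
1/(r(-82) + (7*(-5))*q) = 1/(-82 + (7*(-5))*(-12)) = 1/(-82 - 35*(-12)) = 1/(-82 + 420) = 1/338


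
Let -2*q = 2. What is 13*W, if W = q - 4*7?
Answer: -377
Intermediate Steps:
q = -1 (q = -½*2 = -1)
W = -29 (W = -1 - 4*7 = -1 - 28 = -29)
13*W = 13*(-29) = -377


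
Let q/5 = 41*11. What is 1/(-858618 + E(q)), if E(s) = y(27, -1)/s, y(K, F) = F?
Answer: -2255/1936183591 ≈ -1.1647e-6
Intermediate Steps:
q = 2255 (q = 5*(41*11) = 5*451 = 2255)
E(s) = -1/s
1/(-858618 + E(q)) = 1/(-858618 - 1/2255) = 1/(-1936183591/2255) = -2255/1936183591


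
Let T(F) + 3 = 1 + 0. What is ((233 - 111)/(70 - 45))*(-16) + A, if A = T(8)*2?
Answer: -2052/25 ≈ -82.080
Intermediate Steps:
T(F) = -2 (T(F) = -3 + (1 + 0) = -3 + 1 = -2)
A = -4 (A = -2*2 = -4)
((233 - 111)/(70 - 45))*(-16) + A = ((233 - 111)/(70 - 45))*(-16) - 4 = (122/25)*(-16) - 4 = -1952/25 - 4 = -2052/25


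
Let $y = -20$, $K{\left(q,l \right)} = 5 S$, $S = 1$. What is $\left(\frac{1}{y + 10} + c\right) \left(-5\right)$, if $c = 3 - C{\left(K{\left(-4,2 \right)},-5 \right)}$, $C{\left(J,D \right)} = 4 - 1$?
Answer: $\frac{1}{2} \approx 0.5$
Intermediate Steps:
$K{\left(q,l \right)} = 5$ ($K{\left(q,l \right)} = 5 \cdot 1 = 5$)
$C{\left(J,D \right)} = 3$ ($C{\left(J,D \right)} = 4 - 1 = 3$)
$c = 0$ ($c = 3 - 3 = 0$)
$\left(\frac{1}{y + 10} + c\right) \left(-5\right) = \left(\frac{1}{-20 + 10} + 0\right) \left(-5\right) = \left(\frac{1}{-10} + 0\right) \left(-5\right) = \left(- \frac{1}{10} + 0\right) \left(-5\right) = \left(- \frac{1}{10}\right) \left(-5\right) = \frac{1}{2}$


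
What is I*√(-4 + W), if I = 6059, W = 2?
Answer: 6059*I*√2 ≈ 8568.7*I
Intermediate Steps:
I*√(-4 + W) = 6059*√(-4 + 2) = 6059*√(-2) = 6059*(I*√2) = 6059*I*√2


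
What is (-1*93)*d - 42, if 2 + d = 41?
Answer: -3669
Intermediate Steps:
d = 39 (d = -2 + 41 = 39)
(-1*93)*d - 42 = -1*93*39 - 42 = -93*39 - 42 = -3627 - 42 = -3669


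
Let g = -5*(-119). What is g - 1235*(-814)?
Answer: 1005885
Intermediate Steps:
g = 595
g - 1235*(-814) = 595 - 1235*(-814) = 595 + 1005290 = 1005885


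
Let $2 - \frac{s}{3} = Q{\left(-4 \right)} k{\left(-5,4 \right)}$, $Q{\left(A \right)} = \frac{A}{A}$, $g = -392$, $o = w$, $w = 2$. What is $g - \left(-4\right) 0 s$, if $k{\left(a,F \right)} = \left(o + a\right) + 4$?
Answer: $-392$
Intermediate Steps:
$o = 2$
$Q{\left(A \right)} = 1$
$k{\left(a,F \right)} = 6 + a$ ($k{\left(a,F \right)} = \left(2 + a\right) + 4 = 6 + a$)
$s = 3$ ($s = 6 - 3 \cdot 1 \left(6 - 5\right) = 6 - 3 \cdot 1 \cdot 1 = 6 - 3 = 3$)
$g - \left(-4\right) 0 s = -392 - \left(-4\right) 0 \cdot 3 = -392 - 0 \cdot 3 = -392 - 0 = -392 + 0 = -392$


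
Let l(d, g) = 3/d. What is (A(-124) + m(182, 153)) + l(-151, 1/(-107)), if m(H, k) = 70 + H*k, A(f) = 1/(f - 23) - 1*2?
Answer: 619606466/22197 ≈ 27914.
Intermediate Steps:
A(f) = -2 + 1/(-23 + f) (A(f) = 1/(-23 + f) - 2 = -2 + 1/(-23 + f))
(A(-124) + m(182, 153)) + l(-151, 1/(-107)) = ((47 - 2*(-124))/(-23 - 124) + (70 + 182*153)) + 3/(-151) = ((47 + 248)/(-147) + (70 + 27846)) + 3*(-1/151) = (-1/147*295 + 27916) - 3/151 = (-295/147 + 27916) - 3/151 = 4103357/147 - 3/151 = 619606466/22197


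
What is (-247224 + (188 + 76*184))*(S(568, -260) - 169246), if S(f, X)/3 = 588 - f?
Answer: 39429135672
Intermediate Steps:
S(f, X) = 1764 - 3*f (S(f, X) = 3*(588 - f) = 1764 - 3*f)
(-247224 + (188 + 76*184))*(S(568, -260) - 169246) = (-247224 + (188 + 76*184))*((1764 - 3*568) - 169246) = (-247224 + (188 + 13984))*((1764 - 1704) - 169246) = (-247224 + 14172)*(60 - 169246) = -233052*(-169186) = 39429135672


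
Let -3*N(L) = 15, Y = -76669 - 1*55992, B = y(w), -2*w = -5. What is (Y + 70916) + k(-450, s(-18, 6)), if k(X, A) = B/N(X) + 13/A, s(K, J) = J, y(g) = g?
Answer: -185230/3 ≈ -61743.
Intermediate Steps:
w = 5/2 (w = -1/2*(-5) = 5/2 ≈ 2.5000)
B = 5/2 ≈ 2.5000
Y = -132661 (Y = -76669 - 55992 = -132661)
N(L) = -5 (N(L) = -1/3*15 = -5)
k(X, A) = -1/2 + 13/A (k(X, A) = (5/2)/(-5) + 13/A = (5/2)*(-1/5) + 13/A = -1/2 + 13/A)
(Y + 70916) + k(-450, s(-18, 6)) = (-132661 + 70916) + (1/2)*(26 - 1*6)/6 = -61745 + (1/2)*(1/6)*(26 - 6) = -61745 + (1/2)*(1/6)*20 = -61745 + 5/3 = -185230/3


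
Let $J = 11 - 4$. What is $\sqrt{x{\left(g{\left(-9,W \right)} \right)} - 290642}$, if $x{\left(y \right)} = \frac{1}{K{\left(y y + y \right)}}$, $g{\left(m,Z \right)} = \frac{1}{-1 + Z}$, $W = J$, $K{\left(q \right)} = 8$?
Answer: $\frac{i \sqrt{4650270}}{4} \approx 539.11 i$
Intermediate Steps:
$J = 7$
$W = 7$
$x{\left(y \right)} = \frac{1}{8}$
$\sqrt{x{\left(g{\left(-9,W \right)} \right)} - 290642} = \sqrt{\frac{1}{8} - 290642} = \sqrt{- \frac{2325135}{8}} = \frac{i \sqrt{4650270}}{4}$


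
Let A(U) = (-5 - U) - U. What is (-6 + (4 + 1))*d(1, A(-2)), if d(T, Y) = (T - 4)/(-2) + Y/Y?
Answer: -5/2 ≈ -2.5000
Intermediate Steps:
A(U) = -5 - 2*U
d(T, Y) = 3 - T/2 (d(T, Y) = (-4 + T)*(-1/2) + 1 = (2 - T/2) + 1 = 3 - T/2)
(-6 + (4 + 1))*d(1, A(-2)) = (-6 + (4 + 1))*(3 - 1/2*1) = (-6 + 5)*(3 - 1/2) = -1*5/2 = -5/2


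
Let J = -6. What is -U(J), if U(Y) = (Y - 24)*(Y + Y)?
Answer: -360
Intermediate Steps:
U(Y) = 2*Y*(-24 + Y) (U(Y) = (-24 + Y)*(2*Y) = 2*Y*(-24 + Y))
-U(J) = -2*(-6)*(-24 - 6) = -2*(-6)*(-30) = -1*360 = -360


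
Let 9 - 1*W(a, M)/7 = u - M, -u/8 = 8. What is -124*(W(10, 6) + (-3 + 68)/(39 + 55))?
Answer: -3226914/47 ≈ -68658.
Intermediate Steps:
u = -64 (u = -8*8 = -64)
W(a, M) = 511 + 7*M (W(a, M) = 63 - 7*(-64 - M) = 63 + (448 + 7*M) = 511 + 7*M)
-124*(W(10, 6) + (-3 + 68)/(39 + 55)) = -124*((511 + 7*6) + (-3 + 68)/(39 + 55)) = -124*((511 + 42) + 65/94) = -124*(553 + 65*(1/94)) = -124*(553 + 65/94) = -124*52047/94 = -3226914/47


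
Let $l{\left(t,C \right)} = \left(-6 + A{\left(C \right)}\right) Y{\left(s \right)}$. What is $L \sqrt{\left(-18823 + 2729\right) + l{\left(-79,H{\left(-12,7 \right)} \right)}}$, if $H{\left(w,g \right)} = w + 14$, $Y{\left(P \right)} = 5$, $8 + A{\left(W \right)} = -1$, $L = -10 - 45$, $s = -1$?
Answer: $- 55 i \sqrt{16169} \approx - 6993.7 i$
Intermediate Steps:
$L = -55$ ($L = -10 - 45 = -55$)
$A{\left(W \right)} = -9$ ($A{\left(W \right)} = -8 - 1 = -9$)
$H{\left(w,g \right)} = 14 + w$
$l{\left(t,C \right)} = -75$ ($l{\left(t,C \right)} = \left(-6 - 9\right) 5 = \left(-15\right) 5 = -75$)
$L \sqrt{\left(-18823 + 2729\right) + l{\left(-79,H{\left(-12,7 \right)} \right)}} = - 55 \sqrt{\left(-18823 + 2729\right) - 75} = - 55 \sqrt{-16094 - 75} = - 55 \sqrt{-16169} = - 55 i \sqrt{16169}$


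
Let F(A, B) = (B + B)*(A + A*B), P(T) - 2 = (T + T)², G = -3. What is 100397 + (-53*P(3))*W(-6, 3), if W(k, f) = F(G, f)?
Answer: 245405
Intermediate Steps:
P(T) = 2 + 4*T² (P(T) = 2 + (T + T)² = 2 + (2*T)² = 2 + 4*T²)
F(A, B) = 2*B*(A + A*B) (F(A, B) = (2*B)*(A + A*B) = 2*B*(A + A*B))
W(k, f) = -6*f*(1 + f) (W(k, f) = 2*(-3)*f*(1 + f) = -6*f*(1 + f))
100397 + (-53*P(3))*W(-6, 3) = 100397 + (-53*(2 + 4*3²))*(-6*3*(1 + 3)) = 100397 + (-53*(2 + 4*9))*(-6*3*4) = 100397 - 53*(2 + 36)*(-72) = 100397 - 53*38*(-72) = 100397 - 2014*(-72) = 100397 + 145008 = 245405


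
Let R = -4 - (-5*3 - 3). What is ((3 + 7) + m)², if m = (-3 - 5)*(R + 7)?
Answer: 24964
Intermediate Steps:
R = 14 (R = -4 - (-15 - 3) = -4 - 1*(-18) = -4 + 18 = 14)
m = -168 (m = (-3 - 5)*(14 + 7) = -8*21 = -168)
((3 + 7) + m)² = ((3 + 7) - 168)² = (10 - 168)² = (-158)² = 24964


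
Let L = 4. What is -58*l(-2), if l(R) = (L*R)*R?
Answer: -928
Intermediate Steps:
l(R) = 4*R² (l(R) = (4*R)*R = 4*R²)
-58*l(-2) = -232*(-2)² = -232*4 = -58*16 = -928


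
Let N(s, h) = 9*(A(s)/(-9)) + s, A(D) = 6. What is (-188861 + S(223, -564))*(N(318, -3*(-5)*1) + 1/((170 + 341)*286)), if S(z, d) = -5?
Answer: -4305913722449/73073 ≈ -5.8926e+7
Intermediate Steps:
N(s, h) = -6 + s (N(s, h) = 9*(6/(-9)) + s = 9*(6*(-1/9)) + s = 9*(-2/3) + s = -6 + s)
(-188861 + S(223, -564))*(N(318, -3*(-5)*1) + 1/((170 + 341)*286)) = (-188861 - 5)*((-6 + 318) + 1/((170 + 341)*286)) = -188866*(312 + 1/(511*286)) = -188866*(312 + 1/146146) = -188866*45597553/146146 = -4305913722449/73073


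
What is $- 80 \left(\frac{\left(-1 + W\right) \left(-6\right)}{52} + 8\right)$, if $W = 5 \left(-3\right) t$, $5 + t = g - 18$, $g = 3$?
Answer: $2120$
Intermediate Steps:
$t = -20$ ($t = -5 + \left(3 - 18\right) = -5 - 15 = -20$)
$W = 300$ ($W = 5 \left(-3\right) \left(-20\right) = \left(-15\right) \left(-20\right) = 300$)
$- 80 \left(\frac{\left(-1 + W\right) \left(-6\right)}{52} + 8\right) = - 80 \left(\frac{\left(-1 + 300\right) \left(-6\right)}{52} + 8\right) = - 80 \left(299 \left(-6\right) \frac{1}{52} + 8\right) = - 80 \left(\left(-1794\right) \frac{1}{52} + 8\right) = - 80 \left(- \frac{69}{2} + 8\right) = \left(-80\right) \left(- \frac{53}{2}\right) = 2120$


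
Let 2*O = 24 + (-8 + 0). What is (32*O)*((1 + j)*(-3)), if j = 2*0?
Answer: -768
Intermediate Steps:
j = 0
O = 8 (O = (24 + (-8 + 0))/2 = (24 - 8)/2 = (1/2)*16 = 8)
(32*O)*((1 + j)*(-3)) = (32*8)*((1 + 0)*(-3)) = 256*(1*(-3)) = 256*(-3) = -768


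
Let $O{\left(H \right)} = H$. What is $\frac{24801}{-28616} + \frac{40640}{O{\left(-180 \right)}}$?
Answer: $- \frac{8338703}{36792} \approx -226.64$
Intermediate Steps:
$\frac{24801}{-28616} + \frac{40640}{O{\left(-180 \right)}} = \frac{24801}{-28616} + \frac{40640}{-180} = 24801 \left(- \frac{1}{28616}\right) + 40640 \left(- \frac{1}{180}\right) = - \frac{3543}{4088} - \frac{2032}{9} = - \frac{8338703}{36792}$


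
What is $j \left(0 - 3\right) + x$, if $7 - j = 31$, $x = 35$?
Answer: $107$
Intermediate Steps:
$j = -24$ ($j = 7 - 31 = -24$)
$j \left(0 - 3\right) + x = - 24 \left(0 - 3\right) + 35 = \left(-24\right) \left(-3\right) + 35 = 72 + 35 = 107$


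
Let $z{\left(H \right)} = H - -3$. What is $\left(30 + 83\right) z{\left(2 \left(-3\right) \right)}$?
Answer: $-339$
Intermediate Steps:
$z{\left(H \right)} = 3 + H$ ($z{\left(H \right)} = H + 3 = 3 + H$)
$\left(30 + 83\right) z{\left(2 \left(-3\right) \right)} = \left(30 + 83\right) \left(3 + 2 \left(-3\right)\right) = 113 \left(3 - 6\right) = 113 \left(-3\right) = -339$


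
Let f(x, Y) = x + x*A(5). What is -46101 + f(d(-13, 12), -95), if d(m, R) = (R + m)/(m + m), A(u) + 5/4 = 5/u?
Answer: -4794501/104 ≈ -46101.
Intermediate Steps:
A(u) = -5/4 + 5/u
d(m, R) = (R + m)/(2*m) (d(m, R) = (R + m)/((2*m)) = (R + m)*(1/(2*m)) = (R + m)/(2*m))
f(x, Y) = 3*x/4 (f(x, Y) = x + x*(-5/4 + 5/5) = x + x*(-5/4 + 5*(⅕)) = x + x*(-5/4 + 1) = x + x*(-¼) = x - x/4 = 3*x/4)
-46101 + f(d(-13, 12), -95) = -46101 + 3*((½)*(12 - 13)/(-13))/4 = -46101 + 3*((½)*(-1/13)*(-1))/4 = -46101 + (¾)*(1/26) = -46101 + 3/104 = -4794501/104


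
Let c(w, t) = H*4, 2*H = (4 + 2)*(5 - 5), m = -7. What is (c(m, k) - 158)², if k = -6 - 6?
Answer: 24964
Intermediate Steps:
H = 0 (H = ((4 + 2)*(5 - 5))/2 = (6*0)/2 = (½)*0 = 0)
k = -12
c(w, t) = 0 (c(w, t) = 0*4 = 0)
(c(m, k) - 158)² = (0 - 158)² = (-158)² = 24964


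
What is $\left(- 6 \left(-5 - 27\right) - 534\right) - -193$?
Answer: $-149$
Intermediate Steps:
$\left(- 6 \left(-5 - 27\right) - 534\right) - -193 = \left(\left(-6\right) \left(-32\right) - 534\right) + \left(-894 + 1087\right) = \left(192 - 534\right) + 193 = -342 + 193 = -149$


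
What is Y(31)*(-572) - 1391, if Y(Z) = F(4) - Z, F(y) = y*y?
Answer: 7189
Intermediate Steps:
F(y) = y²
Y(Z) = 16 - Z (Y(Z) = 4² - Z = 16 - Z)
Y(31)*(-572) - 1391 = (16 - 1*31)*(-572) - 1391 = (16 - 31)*(-572) - 1391 = -15*(-572) - 1391 = 8580 - 1391 = 7189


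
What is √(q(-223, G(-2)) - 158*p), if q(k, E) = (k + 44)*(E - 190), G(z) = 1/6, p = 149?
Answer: √375774/6 ≈ 102.17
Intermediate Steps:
G(z) = ⅙
q(k, E) = (-190 + E)*(44 + k) (q(k, E) = (44 + k)*(-190 + E) = (-190 + E)*(44 + k))
√(q(-223, G(-2)) - 158*p) = √((-8360 - 190*(-223) + 44*(⅙) + (⅙)*(-223)) - 158*149) = √((-8360 + 42370 + 22/3 - 223/6) - 23542) = √(203881/6 - 23542) = √(62629/6) = √375774/6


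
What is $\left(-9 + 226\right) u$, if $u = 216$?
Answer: $46872$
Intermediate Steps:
$\left(-9 + 226\right) u = \left(-9 + 226\right) 216 = 217 \cdot 216 = 46872$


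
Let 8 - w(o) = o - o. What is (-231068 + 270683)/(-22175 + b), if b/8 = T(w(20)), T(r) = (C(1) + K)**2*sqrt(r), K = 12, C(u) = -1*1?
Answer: -878462625/484234433 - 76694640*sqrt(2)/484234433 ≈ -2.0381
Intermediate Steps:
C(u) = -1
w(o) = 8 (w(o) = 8 - (o - o) = 8 - 1*0 = 8 + 0 = 8)
T(r) = 121*sqrt(r) (T(r) = (-1 + 12)**2*sqrt(r) = 11**2*sqrt(r) = 121*sqrt(r))
b = 1936*sqrt(2) (b = 8*(121*sqrt(8)) = 8*(121*(2*sqrt(2))) = 8*(242*sqrt(2)) = 1936*sqrt(2) ≈ 2737.9)
(-231068 + 270683)/(-22175 + b) = (-231068 + 270683)/(-22175 + 1936*sqrt(2)) = 39615/(-22175 + 1936*sqrt(2))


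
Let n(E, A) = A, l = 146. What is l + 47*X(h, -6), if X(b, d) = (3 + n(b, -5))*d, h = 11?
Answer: 710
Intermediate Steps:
X(b, d) = -2*d (X(b, d) = (3 - 5)*d = -2*d)
l + 47*X(h, -6) = 146 + 47*(-2*(-6)) = 146 + 47*12 = 146 + 564 = 710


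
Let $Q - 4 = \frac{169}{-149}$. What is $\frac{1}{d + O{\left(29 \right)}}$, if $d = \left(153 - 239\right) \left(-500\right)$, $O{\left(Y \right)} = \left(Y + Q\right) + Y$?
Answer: $\frac{149}{6416069} \approx 2.3223 \cdot 10^{-5}$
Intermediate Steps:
$Q = \frac{427}{149}$ ($Q = 4 + \frac{169}{-149} = 4 + 169 \left(- \frac{1}{149}\right) = 4 - \frac{169}{149} = \frac{427}{149} \approx 2.8658$)
$O{\left(Y \right)} = \frac{427}{149} + 2 Y$ ($O{\left(Y \right)} = \left(Y + \frac{427}{149}\right) + Y = \left(\frac{427}{149} + Y\right) + Y = \frac{427}{149} + 2 Y$)
$d = 43000$ ($d = \left(-86\right) \left(-500\right) = 43000$)
$\frac{1}{d + O{\left(29 \right)}} = \frac{1}{43000 + \left(\frac{427}{149} + 2 \cdot 29\right)} = \frac{1}{43000 + \left(\frac{427}{149} + 58\right)} = \frac{1}{43000 + \frac{9069}{149}} = \frac{1}{\frac{6416069}{149}} = \frac{149}{6416069}$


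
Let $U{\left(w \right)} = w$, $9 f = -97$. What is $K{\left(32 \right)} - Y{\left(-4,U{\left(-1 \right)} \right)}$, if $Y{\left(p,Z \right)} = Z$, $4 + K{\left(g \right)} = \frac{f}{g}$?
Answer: $- \frac{961}{288} \approx -3.3368$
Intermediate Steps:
$f = - \frac{97}{9}$ ($f = \frac{1}{9} \left(-97\right) = - \frac{97}{9} \approx -10.778$)
$K{\left(g \right)} = -4 - \frac{97}{9 g}$
$K{\left(32 \right)} - Y{\left(-4,U{\left(-1 \right)} \right)} = \left(-4 - \frac{97}{9 \cdot 32}\right) - -1 = \left(-4 - \frac{97}{288}\right) + 1 = - \frac{1249}{288} + 1 = - \frac{961}{288}$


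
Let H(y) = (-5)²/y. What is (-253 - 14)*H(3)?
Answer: -2225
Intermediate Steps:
H(y) = 25/y
(-253 - 14)*H(3) = (-253 - 14)*(25/3) = -6675/3 = -267*25/3 = -2225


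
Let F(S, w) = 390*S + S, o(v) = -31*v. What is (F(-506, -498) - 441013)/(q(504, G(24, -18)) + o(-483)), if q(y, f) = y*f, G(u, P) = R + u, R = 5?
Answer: -212953/9863 ≈ -21.591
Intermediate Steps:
G(u, P) = 5 + u
F(S, w) = 391*S
q(y, f) = f*y
(F(-506, -498) - 441013)/(q(504, G(24, -18)) + o(-483)) = (391*(-506) - 441013)/((5 + 24)*504 - 31*(-483)) = (-197846 - 441013)/(29*504 + 14973) = -638859/(14616 + 14973) = -638859/29589 = -638859*1/29589 = -212953/9863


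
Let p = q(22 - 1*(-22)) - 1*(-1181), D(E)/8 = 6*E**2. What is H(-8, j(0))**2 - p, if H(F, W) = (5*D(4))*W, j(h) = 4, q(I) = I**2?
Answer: 235926483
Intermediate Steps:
D(E) = 48*E**2 (D(E) = 8*(6*E**2) = 48*E**2)
H(F, W) = 3840*W (H(F, W) = (5*(48*4**2))*W = (5*(48*16))*W = (5*768)*W = 3840*W)
p = 3117 (p = (22 - 1*(-22))**2 - 1*(-1181) = (22 + 22)**2 + 1181 = 44**2 + 1181 = 1936 + 1181 = 3117)
H(-8, j(0))**2 - p = (3840*4)**2 - 1*3117 = 15360**2 - 3117 = 235929600 - 3117 = 235926483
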